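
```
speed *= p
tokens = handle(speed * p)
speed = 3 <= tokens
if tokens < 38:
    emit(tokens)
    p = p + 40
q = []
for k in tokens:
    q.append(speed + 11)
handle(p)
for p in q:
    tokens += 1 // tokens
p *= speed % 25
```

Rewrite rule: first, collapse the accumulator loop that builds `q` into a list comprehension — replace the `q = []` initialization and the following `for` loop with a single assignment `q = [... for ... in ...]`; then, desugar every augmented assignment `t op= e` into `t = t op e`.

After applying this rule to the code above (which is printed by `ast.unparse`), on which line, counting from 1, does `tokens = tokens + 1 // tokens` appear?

Transformed code:
speed = speed * p
tokens = handle(speed * p)
speed = 3 <= tokens
if tokens < 38:
    emit(tokens)
    p = p + 40
q = [speed + 11 for k in tokens]
handle(p)
for p in q:
    tokens = tokens + 1 // tokens
p = p * (speed % 25)

10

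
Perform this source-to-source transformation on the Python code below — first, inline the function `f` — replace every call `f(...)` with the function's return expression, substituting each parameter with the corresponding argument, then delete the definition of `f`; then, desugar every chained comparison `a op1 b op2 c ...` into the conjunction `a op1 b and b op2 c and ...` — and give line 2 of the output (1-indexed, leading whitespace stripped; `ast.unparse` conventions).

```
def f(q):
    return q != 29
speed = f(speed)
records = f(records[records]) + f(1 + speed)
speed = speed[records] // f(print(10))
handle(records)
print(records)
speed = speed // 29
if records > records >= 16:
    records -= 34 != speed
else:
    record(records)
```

Transformed code:
speed = speed != 29
records = (records[records] != 29) + (1 + speed != 29)
speed = speed[records] // (print(10) != 29)
handle(records)
print(records)
speed = speed // 29
if records > records and records >= 16:
    records -= 34 != speed
else:
    record(records)

records = (records[records] != 29) + (1 + speed != 29)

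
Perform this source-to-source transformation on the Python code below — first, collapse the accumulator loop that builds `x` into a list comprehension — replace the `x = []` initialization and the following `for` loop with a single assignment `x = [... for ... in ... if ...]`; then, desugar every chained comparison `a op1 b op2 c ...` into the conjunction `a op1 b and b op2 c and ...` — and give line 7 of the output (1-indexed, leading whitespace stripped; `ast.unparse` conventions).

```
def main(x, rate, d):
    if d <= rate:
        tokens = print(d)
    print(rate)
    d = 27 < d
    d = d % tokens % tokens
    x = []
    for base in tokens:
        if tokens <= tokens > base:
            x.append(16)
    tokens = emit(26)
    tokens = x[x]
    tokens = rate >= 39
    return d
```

Transformed code:
def main(x, rate, d):
    if d <= rate:
        tokens = print(d)
    print(rate)
    d = 27 < d
    d = d % tokens % tokens
    x = [16 for base in tokens if tokens <= tokens and tokens > base]
    tokens = emit(26)
    tokens = x[x]
    tokens = rate >= 39
    return d

x = [16 for base in tokens if tokens <= tokens and tokens > base]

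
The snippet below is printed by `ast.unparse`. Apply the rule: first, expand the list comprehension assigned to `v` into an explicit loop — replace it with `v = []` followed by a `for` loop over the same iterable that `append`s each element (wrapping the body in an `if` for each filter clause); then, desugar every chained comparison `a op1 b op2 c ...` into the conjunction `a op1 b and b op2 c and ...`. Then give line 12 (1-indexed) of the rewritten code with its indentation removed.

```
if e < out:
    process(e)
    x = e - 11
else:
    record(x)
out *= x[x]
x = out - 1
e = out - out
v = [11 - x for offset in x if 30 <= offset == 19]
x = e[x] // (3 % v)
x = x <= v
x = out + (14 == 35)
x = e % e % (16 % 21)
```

Transformed code:
if e < out:
    process(e)
    x = e - 11
else:
    record(x)
out *= x[x]
x = out - 1
e = out - out
v = []
for offset in x:
    if 30 <= offset and offset == 19:
        v.append(11 - x)
x = e[x] // (3 % v)
x = x <= v
x = out + (14 == 35)
x = e % e % (16 % 21)

v.append(11 - x)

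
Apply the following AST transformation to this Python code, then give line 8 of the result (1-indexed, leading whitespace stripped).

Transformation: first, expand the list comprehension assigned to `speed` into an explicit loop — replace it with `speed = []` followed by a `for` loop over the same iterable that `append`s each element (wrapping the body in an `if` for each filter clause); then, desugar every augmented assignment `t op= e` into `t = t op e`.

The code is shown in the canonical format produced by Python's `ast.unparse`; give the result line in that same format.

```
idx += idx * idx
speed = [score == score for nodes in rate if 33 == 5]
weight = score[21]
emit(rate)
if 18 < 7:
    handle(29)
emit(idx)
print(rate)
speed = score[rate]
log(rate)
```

Transformed code:
idx = idx + idx * idx
speed = []
for nodes in rate:
    if 33 == 5:
        speed.append(score == score)
weight = score[21]
emit(rate)
if 18 < 7:
    handle(29)
emit(idx)
print(rate)
speed = score[rate]
log(rate)

if 18 < 7:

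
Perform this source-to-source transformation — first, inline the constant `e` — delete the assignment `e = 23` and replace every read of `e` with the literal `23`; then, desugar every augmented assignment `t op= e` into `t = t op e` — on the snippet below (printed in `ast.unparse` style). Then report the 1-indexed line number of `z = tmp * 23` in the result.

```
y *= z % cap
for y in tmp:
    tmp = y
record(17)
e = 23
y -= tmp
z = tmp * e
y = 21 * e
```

6

Transformed code:
y = y * (z % cap)
for y in tmp:
    tmp = y
record(17)
y = y - tmp
z = tmp * 23
y = 21 * 23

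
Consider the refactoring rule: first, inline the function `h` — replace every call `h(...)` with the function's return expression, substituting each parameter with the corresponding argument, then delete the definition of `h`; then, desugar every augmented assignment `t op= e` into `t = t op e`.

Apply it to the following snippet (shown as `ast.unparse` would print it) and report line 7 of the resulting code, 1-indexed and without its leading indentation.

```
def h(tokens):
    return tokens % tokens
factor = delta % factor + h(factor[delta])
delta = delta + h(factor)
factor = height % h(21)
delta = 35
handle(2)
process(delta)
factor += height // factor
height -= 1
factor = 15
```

factor = factor + height // factor

Transformed code:
factor = delta % factor + factor[delta] % factor[delta]
delta = delta + factor % factor
factor = height % (21 % 21)
delta = 35
handle(2)
process(delta)
factor = factor + height // factor
height = height - 1
factor = 15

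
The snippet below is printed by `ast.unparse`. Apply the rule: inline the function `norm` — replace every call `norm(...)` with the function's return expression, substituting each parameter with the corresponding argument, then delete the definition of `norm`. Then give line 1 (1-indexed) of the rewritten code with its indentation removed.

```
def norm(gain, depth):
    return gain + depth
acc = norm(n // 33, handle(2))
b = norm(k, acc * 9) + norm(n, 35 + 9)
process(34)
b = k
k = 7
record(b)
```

acc = n // 33 + handle(2)

Transformed code:
acc = n // 33 + handle(2)
b = k + acc * 9 + (n + (35 + 9))
process(34)
b = k
k = 7
record(b)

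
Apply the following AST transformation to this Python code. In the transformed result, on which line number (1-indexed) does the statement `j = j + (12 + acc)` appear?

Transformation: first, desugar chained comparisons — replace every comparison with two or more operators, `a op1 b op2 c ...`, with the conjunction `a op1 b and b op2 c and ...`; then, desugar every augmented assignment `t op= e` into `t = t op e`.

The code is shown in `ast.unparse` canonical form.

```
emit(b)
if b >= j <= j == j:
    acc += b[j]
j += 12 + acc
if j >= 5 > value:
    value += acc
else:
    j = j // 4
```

4

Transformed code:
emit(b)
if b >= j and j <= j and (j == j):
    acc = acc + b[j]
j = j + (12 + acc)
if j >= 5 and 5 > value:
    value = value + acc
else:
    j = j // 4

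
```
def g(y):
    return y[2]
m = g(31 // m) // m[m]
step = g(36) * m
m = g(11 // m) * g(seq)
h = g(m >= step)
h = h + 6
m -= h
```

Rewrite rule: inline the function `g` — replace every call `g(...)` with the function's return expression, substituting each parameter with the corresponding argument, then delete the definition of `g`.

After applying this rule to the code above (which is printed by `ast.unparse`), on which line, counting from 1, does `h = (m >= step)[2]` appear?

4

Transformed code:
m = (31 // m)[2] // m[m]
step = 36[2] * m
m = (11 // m)[2] * seq[2]
h = (m >= step)[2]
h = h + 6
m -= h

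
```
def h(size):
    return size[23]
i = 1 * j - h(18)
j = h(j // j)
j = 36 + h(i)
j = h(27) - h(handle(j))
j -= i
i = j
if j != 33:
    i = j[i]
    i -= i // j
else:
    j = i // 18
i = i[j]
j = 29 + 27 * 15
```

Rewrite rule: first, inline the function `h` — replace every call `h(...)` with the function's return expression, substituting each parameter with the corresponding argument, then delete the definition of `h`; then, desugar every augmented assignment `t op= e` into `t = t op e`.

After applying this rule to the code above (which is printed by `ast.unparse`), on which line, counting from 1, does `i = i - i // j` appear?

9

Transformed code:
i = 1 * j - 18[23]
j = (j // j)[23]
j = 36 + i[23]
j = 27[23] - handle(j)[23]
j = j - i
i = j
if j != 33:
    i = j[i]
    i = i - i // j
else:
    j = i // 18
i = i[j]
j = 29 + 27 * 15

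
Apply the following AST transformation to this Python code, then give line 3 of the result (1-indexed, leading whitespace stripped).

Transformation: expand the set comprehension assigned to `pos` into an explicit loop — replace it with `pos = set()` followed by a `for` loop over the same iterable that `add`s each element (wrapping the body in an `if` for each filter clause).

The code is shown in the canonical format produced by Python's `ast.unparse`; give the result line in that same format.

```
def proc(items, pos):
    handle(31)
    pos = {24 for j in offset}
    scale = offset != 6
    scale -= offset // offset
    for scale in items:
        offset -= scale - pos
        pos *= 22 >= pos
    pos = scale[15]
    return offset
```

Transformed code:
def proc(items, pos):
    handle(31)
    pos = set()
    for j in offset:
        pos.add(24)
    scale = offset != 6
    scale -= offset // offset
    for scale in items:
        offset -= scale - pos
        pos *= 22 >= pos
    pos = scale[15]
    return offset

pos = set()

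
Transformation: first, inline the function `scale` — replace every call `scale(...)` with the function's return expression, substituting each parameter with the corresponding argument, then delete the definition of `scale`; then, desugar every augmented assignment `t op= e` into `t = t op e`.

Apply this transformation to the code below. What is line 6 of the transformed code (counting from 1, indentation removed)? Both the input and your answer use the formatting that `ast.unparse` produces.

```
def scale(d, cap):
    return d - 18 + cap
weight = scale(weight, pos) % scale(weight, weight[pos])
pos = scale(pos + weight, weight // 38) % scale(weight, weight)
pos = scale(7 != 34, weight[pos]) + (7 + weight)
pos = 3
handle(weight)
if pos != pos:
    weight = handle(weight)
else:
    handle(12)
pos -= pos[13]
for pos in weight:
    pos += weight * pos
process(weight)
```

if pos != pos:

Transformed code:
weight = (weight - 18 + pos) % (weight - 18 + weight[pos])
pos = (pos + weight - 18 + weight // 38) % (weight - 18 + weight)
pos = (7 != 34) - 18 + weight[pos] + (7 + weight)
pos = 3
handle(weight)
if pos != pos:
    weight = handle(weight)
else:
    handle(12)
pos = pos - pos[13]
for pos in weight:
    pos = pos + weight * pos
process(weight)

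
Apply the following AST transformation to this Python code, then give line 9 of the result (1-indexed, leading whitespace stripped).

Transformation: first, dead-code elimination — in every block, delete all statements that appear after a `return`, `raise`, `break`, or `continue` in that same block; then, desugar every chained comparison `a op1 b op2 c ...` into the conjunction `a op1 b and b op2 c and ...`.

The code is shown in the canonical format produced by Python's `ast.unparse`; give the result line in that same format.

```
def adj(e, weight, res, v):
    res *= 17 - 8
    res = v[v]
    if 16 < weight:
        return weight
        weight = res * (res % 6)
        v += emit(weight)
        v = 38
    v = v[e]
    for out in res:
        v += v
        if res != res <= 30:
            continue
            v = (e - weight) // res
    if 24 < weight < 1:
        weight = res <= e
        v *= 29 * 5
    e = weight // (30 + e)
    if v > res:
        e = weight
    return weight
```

Transformed code:
def adj(e, weight, res, v):
    res *= 17 - 8
    res = v[v]
    if 16 < weight:
        return weight
    v = v[e]
    for out in res:
        v += v
        if res != res and res <= 30:
            continue
    if 24 < weight and weight < 1:
        weight = res <= e
        v *= 29 * 5
    e = weight // (30 + e)
    if v > res:
        e = weight
    return weight

if res != res and res <= 30:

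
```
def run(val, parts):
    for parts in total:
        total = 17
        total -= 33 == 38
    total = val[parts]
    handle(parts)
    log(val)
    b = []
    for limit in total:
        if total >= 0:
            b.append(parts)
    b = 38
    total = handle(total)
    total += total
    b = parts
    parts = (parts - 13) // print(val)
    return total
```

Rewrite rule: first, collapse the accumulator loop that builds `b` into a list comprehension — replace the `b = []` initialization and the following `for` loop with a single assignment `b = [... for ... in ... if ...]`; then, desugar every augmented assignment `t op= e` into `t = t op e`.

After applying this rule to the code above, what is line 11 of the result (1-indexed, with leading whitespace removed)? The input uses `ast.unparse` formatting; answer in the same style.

Transformed code:
def run(val, parts):
    for parts in total:
        total = 17
        total = total - (33 == 38)
    total = val[parts]
    handle(parts)
    log(val)
    b = [parts for limit in total if total >= 0]
    b = 38
    total = handle(total)
    total = total + total
    b = parts
    parts = (parts - 13) // print(val)
    return total

total = total + total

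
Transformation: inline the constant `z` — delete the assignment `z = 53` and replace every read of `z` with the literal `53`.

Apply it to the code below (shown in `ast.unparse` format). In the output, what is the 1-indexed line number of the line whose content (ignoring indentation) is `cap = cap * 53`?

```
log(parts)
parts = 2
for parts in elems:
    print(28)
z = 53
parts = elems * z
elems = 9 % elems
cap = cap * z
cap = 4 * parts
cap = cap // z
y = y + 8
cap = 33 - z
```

7

Transformed code:
log(parts)
parts = 2
for parts in elems:
    print(28)
parts = elems * 53
elems = 9 % elems
cap = cap * 53
cap = 4 * parts
cap = cap // 53
y = y + 8
cap = 33 - 53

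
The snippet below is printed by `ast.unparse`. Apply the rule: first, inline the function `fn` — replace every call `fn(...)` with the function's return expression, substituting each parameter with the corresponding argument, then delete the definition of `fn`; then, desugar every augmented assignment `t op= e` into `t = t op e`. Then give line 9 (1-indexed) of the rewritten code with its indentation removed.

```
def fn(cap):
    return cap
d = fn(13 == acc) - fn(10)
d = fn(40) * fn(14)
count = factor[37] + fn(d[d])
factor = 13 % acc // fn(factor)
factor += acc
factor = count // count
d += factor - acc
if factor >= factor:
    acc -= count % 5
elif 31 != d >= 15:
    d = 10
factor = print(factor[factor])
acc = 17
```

Transformed code:
d = (13 == acc) - 10
d = 40 * 14
count = factor[37] + d[d]
factor = 13 % acc // factor
factor = factor + acc
factor = count // count
d = d + (factor - acc)
if factor >= factor:
    acc = acc - count % 5
elif 31 != d >= 15:
    d = 10
factor = print(factor[factor])
acc = 17

acc = acc - count % 5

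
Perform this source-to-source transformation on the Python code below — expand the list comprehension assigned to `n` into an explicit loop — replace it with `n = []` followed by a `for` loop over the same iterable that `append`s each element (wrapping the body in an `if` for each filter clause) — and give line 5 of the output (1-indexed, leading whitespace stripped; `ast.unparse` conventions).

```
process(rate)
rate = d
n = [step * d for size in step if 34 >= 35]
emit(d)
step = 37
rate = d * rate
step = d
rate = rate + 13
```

Transformed code:
process(rate)
rate = d
n = []
for size in step:
    if 34 >= 35:
        n.append(step * d)
emit(d)
step = 37
rate = d * rate
step = d
rate = rate + 13

if 34 >= 35:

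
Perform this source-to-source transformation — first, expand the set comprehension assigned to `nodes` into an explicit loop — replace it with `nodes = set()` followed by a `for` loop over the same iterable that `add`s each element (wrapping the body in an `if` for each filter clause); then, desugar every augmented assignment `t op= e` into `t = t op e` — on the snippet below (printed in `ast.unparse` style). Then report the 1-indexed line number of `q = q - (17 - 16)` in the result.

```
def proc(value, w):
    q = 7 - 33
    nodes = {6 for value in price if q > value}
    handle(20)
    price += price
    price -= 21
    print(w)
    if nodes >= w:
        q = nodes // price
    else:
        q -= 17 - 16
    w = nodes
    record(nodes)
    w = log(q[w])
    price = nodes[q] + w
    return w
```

Transformed code:
def proc(value, w):
    q = 7 - 33
    nodes = set()
    for value in price:
        if q > value:
            nodes.add(6)
    handle(20)
    price = price + price
    price = price - 21
    print(w)
    if nodes >= w:
        q = nodes // price
    else:
        q = q - (17 - 16)
    w = nodes
    record(nodes)
    w = log(q[w])
    price = nodes[q] + w
    return w

14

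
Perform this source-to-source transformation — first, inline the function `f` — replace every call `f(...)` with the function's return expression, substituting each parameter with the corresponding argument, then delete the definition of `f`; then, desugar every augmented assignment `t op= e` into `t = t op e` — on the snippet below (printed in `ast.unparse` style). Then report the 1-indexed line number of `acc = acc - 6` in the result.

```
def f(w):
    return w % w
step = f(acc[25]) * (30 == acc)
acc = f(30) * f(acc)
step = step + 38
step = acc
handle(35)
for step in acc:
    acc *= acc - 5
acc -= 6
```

Transformed code:
step = acc[25] % acc[25] * (30 == acc)
acc = 30 % 30 * (acc % acc)
step = step + 38
step = acc
handle(35)
for step in acc:
    acc = acc * (acc - 5)
acc = acc - 6

8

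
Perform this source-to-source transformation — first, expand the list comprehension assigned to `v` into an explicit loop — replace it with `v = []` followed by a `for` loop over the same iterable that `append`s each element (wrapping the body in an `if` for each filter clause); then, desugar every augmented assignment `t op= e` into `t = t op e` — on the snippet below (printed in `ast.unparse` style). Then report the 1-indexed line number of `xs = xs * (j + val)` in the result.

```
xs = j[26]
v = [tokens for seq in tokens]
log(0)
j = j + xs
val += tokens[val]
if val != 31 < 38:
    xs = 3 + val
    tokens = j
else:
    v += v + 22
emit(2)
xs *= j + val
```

Transformed code:
xs = j[26]
v = []
for seq in tokens:
    v.append(tokens)
log(0)
j = j + xs
val = val + tokens[val]
if val != 31 < 38:
    xs = 3 + val
    tokens = j
else:
    v = v + (v + 22)
emit(2)
xs = xs * (j + val)

14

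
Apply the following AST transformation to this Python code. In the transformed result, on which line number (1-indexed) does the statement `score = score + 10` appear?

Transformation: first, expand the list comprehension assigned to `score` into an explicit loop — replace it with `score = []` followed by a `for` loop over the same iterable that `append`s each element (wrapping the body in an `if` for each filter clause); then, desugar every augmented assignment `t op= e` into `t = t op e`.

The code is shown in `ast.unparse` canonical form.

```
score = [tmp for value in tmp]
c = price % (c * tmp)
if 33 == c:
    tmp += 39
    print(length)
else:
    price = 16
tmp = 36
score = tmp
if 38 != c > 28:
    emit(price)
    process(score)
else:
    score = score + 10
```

16

Transformed code:
score = []
for value in tmp:
    score.append(tmp)
c = price % (c * tmp)
if 33 == c:
    tmp = tmp + 39
    print(length)
else:
    price = 16
tmp = 36
score = tmp
if 38 != c > 28:
    emit(price)
    process(score)
else:
    score = score + 10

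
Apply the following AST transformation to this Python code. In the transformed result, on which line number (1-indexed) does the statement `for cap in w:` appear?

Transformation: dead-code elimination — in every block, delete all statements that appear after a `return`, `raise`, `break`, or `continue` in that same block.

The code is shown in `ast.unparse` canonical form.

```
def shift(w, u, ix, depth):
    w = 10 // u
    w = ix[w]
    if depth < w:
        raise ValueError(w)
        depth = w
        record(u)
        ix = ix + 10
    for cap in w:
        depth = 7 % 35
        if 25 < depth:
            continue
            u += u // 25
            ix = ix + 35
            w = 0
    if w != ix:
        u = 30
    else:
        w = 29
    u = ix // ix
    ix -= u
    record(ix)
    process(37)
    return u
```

6

Transformed code:
def shift(w, u, ix, depth):
    w = 10 // u
    w = ix[w]
    if depth < w:
        raise ValueError(w)
    for cap in w:
        depth = 7 % 35
        if 25 < depth:
            continue
    if w != ix:
        u = 30
    else:
        w = 29
    u = ix // ix
    ix -= u
    record(ix)
    process(37)
    return u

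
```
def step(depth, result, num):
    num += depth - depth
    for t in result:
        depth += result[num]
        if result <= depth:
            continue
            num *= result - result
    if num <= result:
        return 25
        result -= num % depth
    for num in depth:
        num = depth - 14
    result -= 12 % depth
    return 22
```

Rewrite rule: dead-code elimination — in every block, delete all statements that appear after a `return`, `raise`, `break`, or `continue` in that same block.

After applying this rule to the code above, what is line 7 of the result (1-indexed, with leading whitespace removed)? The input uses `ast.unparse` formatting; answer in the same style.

Transformed code:
def step(depth, result, num):
    num += depth - depth
    for t in result:
        depth += result[num]
        if result <= depth:
            continue
    if num <= result:
        return 25
    for num in depth:
        num = depth - 14
    result -= 12 % depth
    return 22

if num <= result:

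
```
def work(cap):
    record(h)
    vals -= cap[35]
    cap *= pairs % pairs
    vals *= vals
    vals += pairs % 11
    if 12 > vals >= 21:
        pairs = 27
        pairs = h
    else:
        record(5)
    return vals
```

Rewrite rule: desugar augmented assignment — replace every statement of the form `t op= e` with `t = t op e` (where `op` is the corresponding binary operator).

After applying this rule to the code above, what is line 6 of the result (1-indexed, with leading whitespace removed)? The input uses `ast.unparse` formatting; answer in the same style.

vals = vals + pairs % 11

Transformed code:
def work(cap):
    record(h)
    vals = vals - cap[35]
    cap = cap * (pairs % pairs)
    vals = vals * vals
    vals = vals + pairs % 11
    if 12 > vals >= 21:
        pairs = 27
        pairs = h
    else:
        record(5)
    return vals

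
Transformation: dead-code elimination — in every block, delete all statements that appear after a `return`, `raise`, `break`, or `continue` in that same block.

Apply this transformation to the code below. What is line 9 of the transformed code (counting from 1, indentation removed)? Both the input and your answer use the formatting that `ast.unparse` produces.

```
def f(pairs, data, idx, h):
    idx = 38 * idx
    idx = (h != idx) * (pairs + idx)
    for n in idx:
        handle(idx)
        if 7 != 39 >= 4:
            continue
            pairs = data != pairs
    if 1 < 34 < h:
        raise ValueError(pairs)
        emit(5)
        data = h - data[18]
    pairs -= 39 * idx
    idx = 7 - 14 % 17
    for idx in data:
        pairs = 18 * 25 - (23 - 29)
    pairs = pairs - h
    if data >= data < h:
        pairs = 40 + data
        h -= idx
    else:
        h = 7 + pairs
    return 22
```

raise ValueError(pairs)

Transformed code:
def f(pairs, data, idx, h):
    idx = 38 * idx
    idx = (h != idx) * (pairs + idx)
    for n in idx:
        handle(idx)
        if 7 != 39 >= 4:
            continue
    if 1 < 34 < h:
        raise ValueError(pairs)
    pairs -= 39 * idx
    idx = 7 - 14 % 17
    for idx in data:
        pairs = 18 * 25 - (23 - 29)
    pairs = pairs - h
    if data >= data < h:
        pairs = 40 + data
        h -= idx
    else:
        h = 7 + pairs
    return 22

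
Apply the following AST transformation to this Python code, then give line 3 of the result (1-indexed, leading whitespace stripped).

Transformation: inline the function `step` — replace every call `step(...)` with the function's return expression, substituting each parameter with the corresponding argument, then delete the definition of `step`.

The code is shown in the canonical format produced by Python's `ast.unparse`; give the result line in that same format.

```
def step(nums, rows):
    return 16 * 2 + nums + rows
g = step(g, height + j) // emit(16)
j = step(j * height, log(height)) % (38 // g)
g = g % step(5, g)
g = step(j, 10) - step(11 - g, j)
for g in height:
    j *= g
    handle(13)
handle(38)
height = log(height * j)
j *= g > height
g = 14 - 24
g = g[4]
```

Transformed code:
g = (16 * 2 + g + (height + j)) // emit(16)
j = (16 * 2 + j * height + log(height)) % (38 // g)
g = g % (16 * 2 + 5 + g)
g = 16 * 2 + j + 10 - (16 * 2 + (11 - g) + j)
for g in height:
    j *= g
    handle(13)
handle(38)
height = log(height * j)
j *= g > height
g = 14 - 24
g = g[4]

g = g % (16 * 2 + 5 + g)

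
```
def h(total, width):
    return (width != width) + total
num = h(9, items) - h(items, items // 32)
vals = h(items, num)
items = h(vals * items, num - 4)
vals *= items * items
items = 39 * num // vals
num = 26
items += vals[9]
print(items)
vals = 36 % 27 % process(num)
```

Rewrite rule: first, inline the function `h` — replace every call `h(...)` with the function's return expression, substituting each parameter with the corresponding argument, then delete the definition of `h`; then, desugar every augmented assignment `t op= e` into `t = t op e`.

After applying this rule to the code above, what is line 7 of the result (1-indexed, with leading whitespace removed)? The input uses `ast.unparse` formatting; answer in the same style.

items = items + vals[9]

Transformed code:
num = (items != items) + 9 - ((items // 32 != items // 32) + items)
vals = (num != num) + items
items = (num - 4 != num - 4) + vals * items
vals = vals * (items * items)
items = 39 * num // vals
num = 26
items = items + vals[9]
print(items)
vals = 36 % 27 % process(num)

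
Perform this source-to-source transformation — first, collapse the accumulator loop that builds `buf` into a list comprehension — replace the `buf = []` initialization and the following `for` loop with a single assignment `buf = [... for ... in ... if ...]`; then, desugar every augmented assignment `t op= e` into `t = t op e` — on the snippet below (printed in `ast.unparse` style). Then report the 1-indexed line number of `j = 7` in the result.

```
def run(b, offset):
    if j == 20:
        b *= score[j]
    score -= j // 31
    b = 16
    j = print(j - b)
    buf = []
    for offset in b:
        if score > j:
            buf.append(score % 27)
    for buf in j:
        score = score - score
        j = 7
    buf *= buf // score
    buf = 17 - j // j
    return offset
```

Transformed code:
def run(b, offset):
    if j == 20:
        b = b * score[j]
    score = score - j // 31
    b = 16
    j = print(j - b)
    buf = [score % 27 for offset in b if score > j]
    for buf in j:
        score = score - score
        j = 7
    buf = buf * (buf // score)
    buf = 17 - j // j
    return offset

10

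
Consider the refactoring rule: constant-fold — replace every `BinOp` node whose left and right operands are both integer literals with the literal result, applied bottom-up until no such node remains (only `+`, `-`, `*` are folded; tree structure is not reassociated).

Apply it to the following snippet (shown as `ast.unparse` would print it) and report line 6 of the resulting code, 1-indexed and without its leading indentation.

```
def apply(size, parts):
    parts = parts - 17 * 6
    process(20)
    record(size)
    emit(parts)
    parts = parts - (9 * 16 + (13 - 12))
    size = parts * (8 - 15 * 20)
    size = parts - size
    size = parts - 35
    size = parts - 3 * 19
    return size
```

Transformed code:
def apply(size, parts):
    parts = parts - 102
    process(20)
    record(size)
    emit(parts)
    parts = parts - 145
    size = parts * -292
    size = parts - size
    size = parts - 35
    size = parts - 57
    return size

parts = parts - 145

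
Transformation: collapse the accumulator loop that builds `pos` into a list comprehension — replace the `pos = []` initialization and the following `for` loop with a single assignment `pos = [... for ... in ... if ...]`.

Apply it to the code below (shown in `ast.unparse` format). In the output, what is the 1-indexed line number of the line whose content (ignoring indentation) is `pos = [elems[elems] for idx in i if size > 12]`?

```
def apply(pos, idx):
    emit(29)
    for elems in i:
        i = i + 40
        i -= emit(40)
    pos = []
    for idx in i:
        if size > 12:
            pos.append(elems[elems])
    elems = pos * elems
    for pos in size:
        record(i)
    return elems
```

Transformed code:
def apply(pos, idx):
    emit(29)
    for elems in i:
        i = i + 40
        i -= emit(40)
    pos = [elems[elems] for idx in i if size > 12]
    elems = pos * elems
    for pos in size:
        record(i)
    return elems

6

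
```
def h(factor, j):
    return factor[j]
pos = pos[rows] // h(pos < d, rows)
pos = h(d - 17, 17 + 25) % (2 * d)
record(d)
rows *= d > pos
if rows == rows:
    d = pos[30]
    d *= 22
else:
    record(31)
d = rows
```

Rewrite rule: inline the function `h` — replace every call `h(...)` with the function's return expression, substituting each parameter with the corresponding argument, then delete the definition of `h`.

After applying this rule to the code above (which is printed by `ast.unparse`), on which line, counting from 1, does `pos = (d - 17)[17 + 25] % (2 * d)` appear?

Transformed code:
pos = pos[rows] // (pos < d)[rows]
pos = (d - 17)[17 + 25] % (2 * d)
record(d)
rows *= d > pos
if rows == rows:
    d = pos[30]
    d *= 22
else:
    record(31)
d = rows

2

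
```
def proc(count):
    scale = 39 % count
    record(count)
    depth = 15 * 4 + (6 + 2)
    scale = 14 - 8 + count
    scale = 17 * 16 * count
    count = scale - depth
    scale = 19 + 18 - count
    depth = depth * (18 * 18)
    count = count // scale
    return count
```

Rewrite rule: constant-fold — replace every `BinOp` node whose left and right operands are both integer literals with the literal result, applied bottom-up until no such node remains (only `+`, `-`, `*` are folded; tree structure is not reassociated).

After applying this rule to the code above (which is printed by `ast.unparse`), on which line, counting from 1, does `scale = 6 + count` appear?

Transformed code:
def proc(count):
    scale = 39 % count
    record(count)
    depth = 68
    scale = 6 + count
    scale = 272 * count
    count = scale - depth
    scale = 37 - count
    depth = depth * 324
    count = count // scale
    return count

5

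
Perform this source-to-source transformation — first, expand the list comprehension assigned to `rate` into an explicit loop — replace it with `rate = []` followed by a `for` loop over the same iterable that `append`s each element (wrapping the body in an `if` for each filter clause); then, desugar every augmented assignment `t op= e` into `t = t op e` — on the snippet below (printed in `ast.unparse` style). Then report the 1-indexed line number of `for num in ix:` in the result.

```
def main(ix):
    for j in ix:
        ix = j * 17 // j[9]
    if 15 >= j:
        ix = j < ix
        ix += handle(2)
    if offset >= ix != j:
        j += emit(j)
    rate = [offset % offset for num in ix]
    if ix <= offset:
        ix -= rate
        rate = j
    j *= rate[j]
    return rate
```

10

Transformed code:
def main(ix):
    for j in ix:
        ix = j * 17 // j[9]
    if 15 >= j:
        ix = j < ix
        ix = ix + handle(2)
    if offset >= ix != j:
        j = j + emit(j)
    rate = []
    for num in ix:
        rate.append(offset % offset)
    if ix <= offset:
        ix = ix - rate
        rate = j
    j = j * rate[j]
    return rate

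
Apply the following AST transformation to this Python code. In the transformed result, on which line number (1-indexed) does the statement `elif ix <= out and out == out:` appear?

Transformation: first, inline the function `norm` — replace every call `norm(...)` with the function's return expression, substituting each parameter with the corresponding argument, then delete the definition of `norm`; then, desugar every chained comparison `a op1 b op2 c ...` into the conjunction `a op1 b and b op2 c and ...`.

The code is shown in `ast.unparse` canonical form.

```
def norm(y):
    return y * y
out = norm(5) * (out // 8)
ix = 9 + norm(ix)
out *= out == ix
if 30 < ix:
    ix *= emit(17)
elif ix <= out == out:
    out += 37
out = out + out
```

6

Transformed code:
out = 5 * 5 * (out // 8)
ix = 9 + ix * ix
out *= out == ix
if 30 < ix:
    ix *= emit(17)
elif ix <= out and out == out:
    out += 37
out = out + out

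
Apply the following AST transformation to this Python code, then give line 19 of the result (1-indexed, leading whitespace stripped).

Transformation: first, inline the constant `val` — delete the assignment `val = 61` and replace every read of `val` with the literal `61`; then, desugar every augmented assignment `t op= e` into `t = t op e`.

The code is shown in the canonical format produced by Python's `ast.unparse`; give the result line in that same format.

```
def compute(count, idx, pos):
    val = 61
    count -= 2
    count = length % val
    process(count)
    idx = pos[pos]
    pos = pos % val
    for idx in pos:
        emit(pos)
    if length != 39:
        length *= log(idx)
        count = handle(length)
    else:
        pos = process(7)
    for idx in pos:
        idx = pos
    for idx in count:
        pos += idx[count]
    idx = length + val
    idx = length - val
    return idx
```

Transformed code:
def compute(count, idx, pos):
    count = count - 2
    count = length % 61
    process(count)
    idx = pos[pos]
    pos = pos % 61
    for idx in pos:
        emit(pos)
    if length != 39:
        length = length * log(idx)
        count = handle(length)
    else:
        pos = process(7)
    for idx in pos:
        idx = pos
    for idx in count:
        pos = pos + idx[count]
    idx = length + 61
    idx = length - 61
    return idx

idx = length - 61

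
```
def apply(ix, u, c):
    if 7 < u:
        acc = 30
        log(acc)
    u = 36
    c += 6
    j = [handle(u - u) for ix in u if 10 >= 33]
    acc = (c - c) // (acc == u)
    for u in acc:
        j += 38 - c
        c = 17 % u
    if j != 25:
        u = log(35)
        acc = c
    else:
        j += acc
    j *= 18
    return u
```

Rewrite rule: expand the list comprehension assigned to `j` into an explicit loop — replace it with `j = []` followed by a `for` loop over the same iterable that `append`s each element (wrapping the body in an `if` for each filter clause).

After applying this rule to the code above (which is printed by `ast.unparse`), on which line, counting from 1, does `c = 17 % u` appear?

14

Transformed code:
def apply(ix, u, c):
    if 7 < u:
        acc = 30
        log(acc)
    u = 36
    c += 6
    j = []
    for ix in u:
        if 10 >= 33:
            j.append(handle(u - u))
    acc = (c - c) // (acc == u)
    for u in acc:
        j += 38 - c
        c = 17 % u
    if j != 25:
        u = log(35)
        acc = c
    else:
        j += acc
    j *= 18
    return u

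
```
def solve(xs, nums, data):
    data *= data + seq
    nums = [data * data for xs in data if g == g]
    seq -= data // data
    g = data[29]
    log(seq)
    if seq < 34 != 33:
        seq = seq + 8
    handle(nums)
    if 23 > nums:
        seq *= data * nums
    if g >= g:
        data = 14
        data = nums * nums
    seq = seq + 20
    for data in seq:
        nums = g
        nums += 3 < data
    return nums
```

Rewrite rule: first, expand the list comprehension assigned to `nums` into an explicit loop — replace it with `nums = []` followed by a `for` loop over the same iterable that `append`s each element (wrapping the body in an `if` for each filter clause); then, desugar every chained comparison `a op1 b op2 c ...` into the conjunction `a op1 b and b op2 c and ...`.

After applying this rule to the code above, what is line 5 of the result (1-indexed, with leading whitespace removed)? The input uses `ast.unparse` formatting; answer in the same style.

Transformed code:
def solve(xs, nums, data):
    data *= data + seq
    nums = []
    for xs in data:
        if g == g:
            nums.append(data * data)
    seq -= data // data
    g = data[29]
    log(seq)
    if seq < 34 and 34 != 33:
        seq = seq + 8
    handle(nums)
    if 23 > nums:
        seq *= data * nums
    if g >= g:
        data = 14
        data = nums * nums
    seq = seq + 20
    for data in seq:
        nums = g
        nums += 3 < data
    return nums

if g == g:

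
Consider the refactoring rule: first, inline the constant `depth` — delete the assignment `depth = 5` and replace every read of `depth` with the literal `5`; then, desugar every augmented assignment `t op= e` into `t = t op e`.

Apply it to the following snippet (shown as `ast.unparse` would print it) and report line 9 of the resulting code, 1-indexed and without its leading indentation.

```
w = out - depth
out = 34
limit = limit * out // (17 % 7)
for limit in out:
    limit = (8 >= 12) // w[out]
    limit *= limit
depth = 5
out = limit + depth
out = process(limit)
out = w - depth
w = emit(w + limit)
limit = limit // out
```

out = w - 5

Transformed code:
w = out - 5
out = 34
limit = limit * out // (17 % 7)
for limit in out:
    limit = (8 >= 12) // w[out]
    limit = limit * limit
out = limit + 5
out = process(limit)
out = w - 5
w = emit(w + limit)
limit = limit // out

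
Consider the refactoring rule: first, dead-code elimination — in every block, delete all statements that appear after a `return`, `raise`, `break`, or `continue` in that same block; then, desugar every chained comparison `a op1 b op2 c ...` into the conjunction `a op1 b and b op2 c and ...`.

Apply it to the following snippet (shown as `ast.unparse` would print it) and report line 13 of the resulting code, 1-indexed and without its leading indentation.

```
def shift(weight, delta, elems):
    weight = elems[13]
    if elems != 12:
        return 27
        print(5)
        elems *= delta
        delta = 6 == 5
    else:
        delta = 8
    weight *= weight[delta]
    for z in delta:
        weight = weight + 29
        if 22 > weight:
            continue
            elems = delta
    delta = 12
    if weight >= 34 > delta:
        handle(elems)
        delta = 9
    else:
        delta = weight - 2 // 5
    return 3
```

if weight >= 34 and 34 > delta:

Transformed code:
def shift(weight, delta, elems):
    weight = elems[13]
    if elems != 12:
        return 27
    else:
        delta = 8
    weight *= weight[delta]
    for z in delta:
        weight = weight + 29
        if 22 > weight:
            continue
    delta = 12
    if weight >= 34 and 34 > delta:
        handle(elems)
        delta = 9
    else:
        delta = weight - 2 // 5
    return 3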